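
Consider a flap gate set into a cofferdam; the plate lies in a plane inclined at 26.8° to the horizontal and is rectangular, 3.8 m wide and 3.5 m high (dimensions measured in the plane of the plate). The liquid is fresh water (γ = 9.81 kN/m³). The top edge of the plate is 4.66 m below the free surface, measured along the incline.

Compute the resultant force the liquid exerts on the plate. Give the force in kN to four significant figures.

F ≈ 377.1 kN

γ = 9.81 kN/m³.
Let θ = 26.8° be the plate's angle to the horizontal; measure y along the incline from where the plane meets the free surface. Vertical depth h = y·sinθ with sinθ = 0.450878.
The centroid lies 3.5/2 = 1.75 m below the top edge, so y_c = 4.66 + 1.75 = 6.41 m and h_c = 6.41 × 0.450878 = 2.89013 m.
A = 3.8 × 3.5 = 13.3 m².
Resultant F = γ·h_c·A = 9.81 × 2.89013 × 13.3 = 377.084 kN.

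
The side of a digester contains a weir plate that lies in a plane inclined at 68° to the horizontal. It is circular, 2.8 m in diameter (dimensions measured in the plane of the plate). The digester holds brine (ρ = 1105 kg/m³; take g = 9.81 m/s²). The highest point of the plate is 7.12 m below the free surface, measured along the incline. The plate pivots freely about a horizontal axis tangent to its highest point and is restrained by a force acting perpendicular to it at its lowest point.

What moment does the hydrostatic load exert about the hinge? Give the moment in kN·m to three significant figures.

M ≈ 769 kN·m

γ = ρg = 1105 × 9.81 / 1000 = 10.84005 kN/m³.
Let θ = 68° be the plate's angle to the horizontal; measure y along the incline from where the plane meets the free surface. Vertical depth h = y·sinθ with sinθ = 0.927184.
The centroid is at the centre, 1.4 m below the top of the plate, so y_c = 7.12 + 1.4 = 8.52 m and h_c = 8.52 × 0.927184 = 7.89961 m.
A = π(1.4)² = 6.15752 m².
Resultant F = γ·h_c·A = 10.84005 × 7.89961 × 6.15752 = 527.282 kN.
I_c = πr⁴/4 = π × 1.4⁴/4 = 3.01719 m⁴.
Centre of pressure: y_p = y_c + I_c/(y_c·A) = 8.52 + 3.01719/(8.52 × 6.15752) = 8.52 + 0.0575118 = 8.57751 m along the plane.
The resultant acts 1.4 + 0.0575118 = 1.45751 m (along the plate) below the hinge at the top edge, so the moment about the hinge is M = F × 1.45751 = 527.282 × 1.45751 = 768.519 kN·m.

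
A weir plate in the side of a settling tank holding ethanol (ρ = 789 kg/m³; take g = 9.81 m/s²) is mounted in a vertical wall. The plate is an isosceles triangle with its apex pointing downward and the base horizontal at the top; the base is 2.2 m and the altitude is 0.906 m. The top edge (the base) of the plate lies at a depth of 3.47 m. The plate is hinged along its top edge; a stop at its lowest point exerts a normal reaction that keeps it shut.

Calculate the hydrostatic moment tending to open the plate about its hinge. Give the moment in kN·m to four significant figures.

M ≈ 9.139 kN·m

γ = ρg = 789 × 9.81 / 1000 = 7.74009 kN/m³.
With the apex down, the centroid sits h/3 = 0.906/3 = 0.302 m below the base (the top edge), so the centroid depth is h_c = 3.47 + 0.302 = 3.772 m.
A = ½ × 2.2 × 0.906 = 0.9966 m².
Resultant F = γ·h_c·A = 7.74009 × 3.772 × 0.9966 = 29.0964 kN.
I_c = b·h³/36 = 2.2 × 0.906³/36 = 0.045447 m⁴.
Centre of pressure: y_p = y_c + I_c/(y_c·A) = 3.772 + 0.045447/(3.772 × 0.9966) = 3.772 + 0.0120896 = 3.78409 m along the plane.
The resultant acts 0.302 + 0.0120896 = 0.31409 m (along the plate) below the hinge at the top edge, so the moment about the hinge is M = F × 0.31409 = 29.0964 × 0.31409 = 9.13889 kN·m.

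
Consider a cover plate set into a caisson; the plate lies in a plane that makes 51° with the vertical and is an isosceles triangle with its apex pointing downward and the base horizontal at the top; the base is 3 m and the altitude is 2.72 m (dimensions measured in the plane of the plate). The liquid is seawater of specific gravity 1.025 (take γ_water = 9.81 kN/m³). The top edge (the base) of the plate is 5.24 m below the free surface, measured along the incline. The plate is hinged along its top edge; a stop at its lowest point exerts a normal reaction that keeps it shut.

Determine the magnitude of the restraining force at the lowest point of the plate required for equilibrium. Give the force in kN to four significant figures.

γ = 1.025 × 9.81 = 10.05525 kN/m³.
The plate makes 51° with the vertical, i.e. θ = 90° − 51° = 39° to the horizontal. Measuring y along the incline from the free-surface line, vertical depth h = y·sinθ with sinθ = 0.629320.
With the apex down, the centroid sits h/3 = 2.72/3 = 0.906667 m below the base (the top edge), so y_c = 5.24 + 0.906667 = 6.14667 m and h_c = 6.14667 × 0.629320 = 3.86822 m.
A = ½ × 3 × 2.72 = 4.08 m².
Resultant F = γ·h_c·A = 10.05525 × 3.86822 × 4.08 = 158.695 kN.
I_c = b·h³/36 = 3 × 2.72³/36 = 1.67697 m⁴.
Centre of pressure: y_p = y_c + I_c/(y_c·A) = 6.14667 + 1.67697/(6.14667 × 4.08) = 6.14667 + 0.0668691 = 6.21354 m along the plane.
The resultant acts 0.906667 + 0.0668691 = 0.973536 m (along the plate) below the hinge at the top edge, so the moment about the hinge is M = F × 0.973536 = 158.695 × 0.973536 = 154.495 kN·m.
A normal force at the bottom, 2.72 m from the hinge, must supply this moment: P = 154.495/2.72 = 56.7996 kN.

P ≈ 56.80 kN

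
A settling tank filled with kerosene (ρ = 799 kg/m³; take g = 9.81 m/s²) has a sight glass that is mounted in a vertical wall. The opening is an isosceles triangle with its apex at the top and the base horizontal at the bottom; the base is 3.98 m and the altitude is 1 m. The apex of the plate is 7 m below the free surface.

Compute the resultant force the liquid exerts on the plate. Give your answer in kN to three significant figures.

γ = ρg = 799 × 9.81 / 1000 = 7.83819 kN/m³.
With the apex up, the centroid sits 2h/3 = 2 × 1/3 = 0.666667 m below the apex, so the centroid depth is h_c = 7 + 0.666667 = 7.66667 m.
A = ½ × 3.98 × 1 = 1.99 m².
Resultant F = γ·h_c·A = 7.83819 × 7.66667 × 1.99 = 119.585 kN.

F ≈ 120 kN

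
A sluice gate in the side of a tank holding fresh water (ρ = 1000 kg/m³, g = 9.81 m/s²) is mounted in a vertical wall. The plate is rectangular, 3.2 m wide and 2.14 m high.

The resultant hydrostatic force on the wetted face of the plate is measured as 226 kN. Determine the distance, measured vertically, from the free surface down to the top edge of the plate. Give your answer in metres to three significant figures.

d_top ≈ 2.29 m

γ = ρg = 1000 × 9.81 = 9810 N/m³ = 9.81 kN/m³.
A = 3.2 × 2.14 = 6.848 m².
From F = γ·h_c·A, the centroid depth is h_c = 226/(9.81 × 6.848) = 3.36415 m.
The centroid lies 2.14/2 = 1.07 m below the top edge, so the top edge sits at h_top = 3.36415 − 1.07 = 2.29415 m below the surface.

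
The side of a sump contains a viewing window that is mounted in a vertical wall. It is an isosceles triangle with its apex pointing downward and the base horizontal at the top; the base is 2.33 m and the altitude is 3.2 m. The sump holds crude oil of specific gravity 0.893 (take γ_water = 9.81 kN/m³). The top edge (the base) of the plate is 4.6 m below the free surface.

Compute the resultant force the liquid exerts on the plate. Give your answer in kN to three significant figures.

F ≈ 185 kN

γ = 0.893 × 9.81 = 8.76033 kN/m³.
With the apex down, the centroid sits h/3 = 3.2/3 = 1.06667 m below the base (the top edge), so the centroid depth is h_c = 4.6 + 1.06667 = 5.66667 m.
A = ½ × 2.33 × 3.2 = 3.728 m².
Resultant F = γ·h_c·A = 8.76033 × 5.66667 × 3.728 = 185.065 kN.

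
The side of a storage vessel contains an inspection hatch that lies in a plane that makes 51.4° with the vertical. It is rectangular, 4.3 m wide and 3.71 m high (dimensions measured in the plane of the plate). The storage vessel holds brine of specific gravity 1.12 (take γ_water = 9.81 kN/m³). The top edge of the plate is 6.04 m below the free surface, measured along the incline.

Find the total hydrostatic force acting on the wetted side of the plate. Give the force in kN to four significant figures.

F ≈ 863.3 kN

γ = 1.12 × 9.81 = 10.9872 kN/m³.
The plate makes 51.4° with the vertical, i.e. θ = 90° − 51.4° = 38.6° to the horizontal. Measuring y along the incline from the free-surface line, vertical depth h = y·sinθ with sinθ = 0.623880.
The centroid lies 3.71/2 = 1.855 m below the top edge, so y_c = 6.04 + 1.855 = 7.895 m and h_c = 7.895 × 0.623880 = 4.92553 m.
A = 4.3 × 3.71 = 15.953 m².
Resultant F = γ·h_c·A = 10.9872 × 4.92553 × 15.953 = 863.341 kN.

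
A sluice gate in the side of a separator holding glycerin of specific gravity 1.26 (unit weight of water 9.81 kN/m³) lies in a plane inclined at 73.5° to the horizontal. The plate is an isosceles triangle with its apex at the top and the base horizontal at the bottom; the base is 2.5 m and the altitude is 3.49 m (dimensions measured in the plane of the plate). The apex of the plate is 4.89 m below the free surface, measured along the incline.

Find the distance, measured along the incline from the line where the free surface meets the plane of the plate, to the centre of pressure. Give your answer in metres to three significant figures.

γ = 1.26 × 9.81 = 12.3606 kN/m³.
Let θ = 73.5° be the plate's angle to the horizontal; measure y along the incline from where the plane meets the free surface. Vertical depth h = y·sinθ with sinθ = 0.958820.
With the apex up, the centroid sits 2h/3 = 2 × 3.49/3 = 2.32667 m below the apex, so y_c = 4.89 + 2.32667 = 7.21667 m and h_c = 7.21667 × 0.958820 = 6.91949 m.
A = ½ × 2.5 × 3.49 = 4.3625 m².
Resultant F = γ·h_c·A = 12.3606 × 6.91949 × 4.3625 = 373.12 kN.
I_c = b·h³/36 = 2.5 × 3.49³/36 = 2.95198 m⁴.
Centre of pressure: y_p = y_c + I_c/(y_c·A) = 7.21667 + 2.95198/(7.21667 × 4.3625) = 7.21667 + 0.0937651 = 7.31044 m along the plane.

y_p = 7.31 m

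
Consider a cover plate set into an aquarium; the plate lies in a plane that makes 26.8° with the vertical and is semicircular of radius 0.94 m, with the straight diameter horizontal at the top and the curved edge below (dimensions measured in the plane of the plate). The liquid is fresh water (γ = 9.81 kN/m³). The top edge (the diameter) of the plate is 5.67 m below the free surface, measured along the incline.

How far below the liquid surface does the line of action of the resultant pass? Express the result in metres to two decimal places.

h_p = 5.43 m

γ = 9.81 kN/m³.
The plate makes 26.8° with the vertical, i.e. θ = 90° − 26.8° = 63.2° to the horizontal. Measuring y along the incline from the free-surface line, vertical depth h = y·sinθ with sinθ = 0.892586.
The centroid of a semicircle lies 4r/(3π) = 0.398948 m from the diameter, here below the top edge, so y_c = 5.67 + 0.398948 = 6.06895 m and h_c = 6.06895 × 0.892586 = 5.41706 m.
A = πr²/2 = π × 0.94²/2 = 1.38796 m².
Resultant F = γ·h_c·A = 9.81 × 5.41706 × 1.38796 = 73.7581 kN.
I_c = (π/8 − 8/(9π))·r⁴ = 0.109757 × 0.94⁴ = 0.0856927 m⁴.
Centre of pressure: y_p = y_c + I_c/(y_c·A) = 6.06895 + 0.0856927/(6.06895 × 1.38796) = 6.06895 + 0.0101731 = 6.07912 m along the plane.
Vertically, h_p = y_p·sinθ = 6.07912 × 0.892586 = 5.42614 m.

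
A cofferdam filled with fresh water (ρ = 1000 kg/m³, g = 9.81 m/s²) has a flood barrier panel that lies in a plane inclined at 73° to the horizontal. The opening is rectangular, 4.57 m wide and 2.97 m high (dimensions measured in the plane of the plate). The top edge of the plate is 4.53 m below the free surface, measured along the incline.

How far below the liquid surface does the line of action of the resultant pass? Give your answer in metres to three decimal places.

h_p = 5.869 m

γ = ρg = 1000 × 9.81 = 9810 N/m³ = 9.81 kN/m³.
Let θ = 73° be the plate's angle to the horizontal; measure y along the incline from where the plane meets the free surface. Vertical depth h = y·sinθ with sinθ = 0.956305.
The centroid lies 2.97/2 = 1.485 m below the top edge, so y_c = 4.53 + 1.485 = 6.015 m and h_c = 6.015 × 0.956305 = 5.75217 m.
A = 4.57 × 2.97 = 13.5729 m².
Resultant F = γ·h_c·A = 9.81 × 5.75217 × 13.5729 = 765.902 kN.
I_c = b·h³/12 = 4.57 × 2.97³/12 = 9.9771 m⁴.
Centre of pressure: y_p = y_c + I_c/(y_c·A) = 6.015 + 9.9771/(6.015 × 13.5729) = 6.015 + 0.122207 = 6.13721 m along the plane.
Vertically, h_p = y_p·sinθ = 6.13721 × 0.956305 = 5.86904 m.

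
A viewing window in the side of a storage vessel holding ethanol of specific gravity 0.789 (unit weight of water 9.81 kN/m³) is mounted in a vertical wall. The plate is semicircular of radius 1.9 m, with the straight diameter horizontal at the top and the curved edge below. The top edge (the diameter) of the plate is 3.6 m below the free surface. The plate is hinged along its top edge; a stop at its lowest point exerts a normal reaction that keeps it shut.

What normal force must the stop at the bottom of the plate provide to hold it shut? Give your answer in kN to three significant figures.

γ = 0.789 × 9.81 = 7.74009 kN/m³.
The centroid of a semicircle lies 4r/(3π) = 0.806385 m from the diameter, here below the top edge, so the centroid depth is h_c = 3.6 + 0.806385 = 4.40639 m.
A = πr²/2 = π × 1.9²/2 = 5.67057 m².
Resultant F = γ·h_c·A = 7.74009 × 4.40639 × 5.67057 = 193.4 kN.
I_c = (π/8 − 8/(9π))·r⁴ = 0.109757 × 1.9⁴ = 1.43036 m⁴.
Centre of pressure: y_p = y_c + I_c/(y_c·A) = 4.40639 + 1.43036/(4.40639 × 5.67057) = 4.40639 + 0.0572448 = 4.46363 m along the plane.
The resultant acts 0.806385 + 0.0572448 = 0.86363 m (along the plate) below the hinge at the top edge, so the moment about the hinge is M = F × 0.86363 = 193.4 × 0.86363 = 167.026 kN·m.
A normal force at the bottom, 1.9 m from the hinge, must supply this moment: P = 167.026/1.9 = 87.9084 kN.

P ≈ 87.9 kN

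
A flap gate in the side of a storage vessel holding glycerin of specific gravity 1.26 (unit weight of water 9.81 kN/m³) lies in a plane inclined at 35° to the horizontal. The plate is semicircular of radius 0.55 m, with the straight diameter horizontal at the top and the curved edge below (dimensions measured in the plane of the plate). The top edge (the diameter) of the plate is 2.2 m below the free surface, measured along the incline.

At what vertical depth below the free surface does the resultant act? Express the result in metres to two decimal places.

γ = 1.26 × 9.81 = 12.3606 kN/m³.
Let θ = 35° be the plate's angle to the horizontal; measure y along the incline from where the plane meets the free surface. Vertical depth h = y·sinθ with sinθ = 0.573576.
The centroid of a semicircle lies 4r/(3π) = 0.233427 m from the diameter, here below the top edge, so y_c = 2.2 + 0.233427 = 2.43343 m and h_c = 2.43343 × 0.573576 = 1.39576 m.
A = πr²/2 = π × 0.55²/2 = 0.475166 m².
Resultant F = γ·h_c·A = 12.3606 × 1.39576 × 0.475166 = 8.19777 kN.
I_c = (π/8 − 8/(9π))·r⁴ = 0.109757 × 0.55⁴ = 0.0100435 m⁴.
Centre of pressure: y_p = y_c + I_c/(y_c·A) = 2.43343 + 0.0100435/(2.43343 × 0.475166) = 2.43343 + 0.00868602 = 2.44212 m along the plane.
Vertically, h_p = y_p·sinθ = 2.44212 × 0.573576 = 1.40074 m.

h_p = 1.40 m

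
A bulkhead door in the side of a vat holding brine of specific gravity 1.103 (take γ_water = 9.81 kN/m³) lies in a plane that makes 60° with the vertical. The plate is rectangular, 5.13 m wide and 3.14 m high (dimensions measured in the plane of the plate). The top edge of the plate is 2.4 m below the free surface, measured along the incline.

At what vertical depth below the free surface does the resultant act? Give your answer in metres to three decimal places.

γ = 1.103 × 9.81 = 10.82043 kN/m³.
The plate makes 60° with the vertical, i.e. θ = 90° − 60° = 30° to the horizontal. Measuring y along the incline from the free-surface line, vertical depth h = y·sinθ with sinθ = 0.500000.
The centroid lies 3.14/2 = 1.57 m below the top edge, so y_c = 2.4 + 1.57 = 3.97 m and h_c = 3.97 × 0.500000 = 1.985 m.
A = 5.13 × 3.14 = 16.1082 m².
Resultant F = γ·h_c·A = 10.82043 × 1.985 × 16.1082 = 345.981 kN.
I_c = b·h³/12 = 5.13 × 3.14³/12 = 13.235 m⁴.
Centre of pressure: y_p = y_c + I_c/(y_c·A) = 3.97 + 13.235/(3.97 × 16.1082) = 3.97 + 0.20696 = 4.17696 m along the plane.
Vertically, h_p = y_p·sinθ = 4.17696 × 0.500000 = 2.08848 m.

h_p = 2.088 m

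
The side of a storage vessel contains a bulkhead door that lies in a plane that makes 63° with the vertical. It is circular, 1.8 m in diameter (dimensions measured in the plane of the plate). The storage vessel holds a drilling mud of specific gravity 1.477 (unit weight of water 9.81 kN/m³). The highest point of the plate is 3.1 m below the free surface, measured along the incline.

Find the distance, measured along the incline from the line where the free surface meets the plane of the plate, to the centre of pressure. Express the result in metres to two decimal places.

y_p = 4.05 m

γ = 1.477 × 9.81 = 14.48937 kN/m³.
The plate makes 63° with the vertical, i.e. θ = 90° − 63° = 27° to the horizontal. Measuring y along the incline from the free-surface line, vertical depth h = y·sinθ with sinθ = 0.453990.
The centroid is at the centre, 0.9 m below the top of the plate, so y_c = 3.1 + 0.9 = 4 m and h_c = 4 × 0.453990 = 1.81596 m.
A = π(0.9)² = 2.54469 m².
Resultant F = γ·h_c·A = 14.48937 × 1.81596 × 2.54469 = 66.9562 kN.
I_c = πr⁴/4 = π × 0.9⁴/4 = 0.5153 m⁴.
Centre of pressure: y_p = y_c + I_c/(y_c·A) = 4 + 0.5153/(4 × 2.54469) = 4 + 0.050625 = 4.05063 m along the plane.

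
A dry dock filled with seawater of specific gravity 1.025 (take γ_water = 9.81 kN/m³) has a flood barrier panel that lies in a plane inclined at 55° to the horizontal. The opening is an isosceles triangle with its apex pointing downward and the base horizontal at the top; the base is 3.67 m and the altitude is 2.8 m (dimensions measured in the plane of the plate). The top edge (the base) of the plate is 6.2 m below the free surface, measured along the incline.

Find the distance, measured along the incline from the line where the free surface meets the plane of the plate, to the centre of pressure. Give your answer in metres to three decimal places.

γ = 1.025 × 9.81 = 10.05525 kN/m³.
Let θ = 55° be the plate's angle to the horizontal; measure y along the incline from where the plane meets the free surface. Vertical depth h = y·sinθ with sinθ = 0.819152.
With the apex down, the centroid sits h/3 = 2.8/3 = 0.933333 m below the base (the top edge), so y_c = 6.2 + 0.933333 = 7.13333 m and h_c = 7.13333 × 0.819152 = 5.84328 m.
A = ½ × 3.67 × 2.8 = 5.138 m².
Resultant F = γ·h_c·A = 10.05525 × 5.84328 × 5.138 = 301.886 kN.
I_c = b·h³/36 = 3.67 × 2.8³/36 = 2.23788 m⁴.
Centre of pressure: y_p = y_c + I_c/(y_c·A) = 7.13333 + 2.23788/(7.13333 × 5.138) = 7.13333 + 0.0610591 = 7.19439 m along the plane.

y_p = 7.194 m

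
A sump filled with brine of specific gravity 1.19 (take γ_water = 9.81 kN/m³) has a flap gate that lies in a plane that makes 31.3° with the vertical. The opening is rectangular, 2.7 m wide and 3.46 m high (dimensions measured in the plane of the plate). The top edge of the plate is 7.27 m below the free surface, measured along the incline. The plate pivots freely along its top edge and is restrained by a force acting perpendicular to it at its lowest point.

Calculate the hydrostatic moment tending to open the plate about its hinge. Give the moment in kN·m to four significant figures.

M ≈ 1544 kN·m

γ = 1.19 × 9.81 = 11.6739 kN/m³.
The plate makes 31.3° with the vertical, i.e. θ = 90° − 31.3° = 58.7° to the horizontal. Measuring y along the incline from the free-surface line, vertical depth h = y·sinθ with sinθ = 0.854459.
The centroid lies 3.46/2 = 1.73 m below the top edge, so y_c = 7.27 + 1.73 = 9 m and h_c = 9 × 0.854459 = 7.69013 m.
A = 2.7 × 3.46 = 9.342 m².
Resultant F = γ·h_c·A = 11.6739 × 7.69013 × 9.342 = 838.667 kN.
I_c = b·h³/12 = 2.7 × 3.46³/12 = 9.31989 m⁴.
Centre of pressure: y_p = y_c + I_c/(y_c·A) = 9 + 9.31989/(9 × 9.342) = 9 + 0.110848 = 9.11085 m along the plane.
The resultant acts 1.73 + 0.110848 = 1.84085 m (along the plate) below the hinge at the top edge, so the moment about the hinge is M = F × 1.84085 = 838.667 × 1.84085 = 1543.86 kN·m.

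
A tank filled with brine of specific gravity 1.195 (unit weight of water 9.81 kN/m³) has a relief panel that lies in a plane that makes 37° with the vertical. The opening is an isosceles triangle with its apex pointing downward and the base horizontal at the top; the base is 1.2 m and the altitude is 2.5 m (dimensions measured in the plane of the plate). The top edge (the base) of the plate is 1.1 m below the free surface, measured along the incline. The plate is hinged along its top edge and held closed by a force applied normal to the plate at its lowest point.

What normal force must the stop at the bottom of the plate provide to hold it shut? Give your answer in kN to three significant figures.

P ≈ 11.0 kN

γ = 1.195 × 9.81 = 11.72295 kN/m³.
The plate makes 37° with the vertical, i.e. θ = 90° − 37° = 53° to the horizontal. Measuring y along the incline from the free-surface line, vertical depth h = y·sinθ with sinθ = 0.798636.
With the apex down, the centroid sits h/3 = 2.5/3 = 0.833333 m below the base (the top edge), so y_c = 1.1 + 0.833333 = 1.93333 m and h_c = 1.93333 × 0.798636 = 1.54403 m.
A = ½ × 1.2 × 2.5 = 1.5 m².
Resultant F = γ·h_c·A = 11.72295 × 1.54403 × 1.5 = 27.1509 kN.
I_c = b·h³/36 = 1.2 × 2.5³/36 = 0.520833 m⁴.
Centre of pressure: y_p = y_c + I_c/(y_c·A) = 1.93333 + 0.520833/(1.93333 × 1.5) = 1.93333 + 0.179598 = 2.11293 m along the plane.
The resultant acts 0.833333 + 0.179598 = 1.01293 m (along the plate) below the hinge at the top edge, so the moment about the hinge is M = F × 1.01293 = 27.1509 × 1.01293 = 27.502 kN·m.
A normal force at the bottom, 2.5 m from the hinge, must supply this moment: P = 27.502/2.5 = 11.0008 kN.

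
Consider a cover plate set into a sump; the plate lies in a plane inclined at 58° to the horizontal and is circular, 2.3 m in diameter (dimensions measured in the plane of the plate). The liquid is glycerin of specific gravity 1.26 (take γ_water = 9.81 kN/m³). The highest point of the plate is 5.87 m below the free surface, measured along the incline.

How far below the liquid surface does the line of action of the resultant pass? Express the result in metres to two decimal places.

γ = 1.26 × 9.81 = 12.3606 kN/m³.
Let θ = 58° be the plate's angle to the horizontal; measure y along the incline from where the plane meets the free surface. Vertical depth h = y·sinθ with sinθ = 0.848048.
The centroid is at the centre, 1.15 m below the top of the plate, so y_c = 5.87 + 1.15 = 7.02 m and h_c = 7.02 × 0.848048 = 5.9533 m.
A = π(1.15)² = 4.15476 m².
Resultant F = γ·h_c·A = 12.3606 × 5.9533 × 4.15476 = 305.734 kN.
I_c = πr⁴/4 = π × 1.15⁴/4 = 1.37367 m⁴.
Centre of pressure: y_p = y_c + I_c/(y_c·A) = 7.02 + 1.37367/(7.02 × 4.15476) = 7.02 + 0.0470977 = 7.0671 m along the plane.
Vertically, h_p = y_p·sinθ = 7.0671 × 0.848048 = 5.99324 m.

h_p = 5.99 m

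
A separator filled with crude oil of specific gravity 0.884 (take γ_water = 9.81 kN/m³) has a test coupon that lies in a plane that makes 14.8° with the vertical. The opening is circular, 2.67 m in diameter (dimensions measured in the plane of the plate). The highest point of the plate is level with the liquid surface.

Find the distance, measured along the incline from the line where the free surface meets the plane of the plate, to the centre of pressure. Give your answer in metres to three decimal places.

y_p = 1.669 m

γ = 0.884 × 9.81 = 8.67204 kN/m³.
The plate makes 14.8° with the vertical, i.e. θ = 90° − 14.8° = 75.2° to the horizontal. Measuring y along the incline from the free-surface line, vertical depth h = y·sinθ with sinθ = 0.966823.
The centroid is at the centre, 1.335 m below the top of the plate, so y_c = 1.335 m and h_c = 1.335 × 0.966823 = 1.29071 m.
A = π(1.335)² = 5.59902 m².
Resultant F = γ·h_c·A = 8.67204 × 1.29071 × 5.59902 = 62.6703 kN.
I_c = πr⁴/4 = π × 1.335⁴/4 = 2.49468 m⁴.
Centre of pressure: y_p = y_c + I_c/(y_c·A) = 1.335 + 2.49468/(1.335 × 5.59902) = 1.335 + 0.33375 = 1.66875 m along the plane.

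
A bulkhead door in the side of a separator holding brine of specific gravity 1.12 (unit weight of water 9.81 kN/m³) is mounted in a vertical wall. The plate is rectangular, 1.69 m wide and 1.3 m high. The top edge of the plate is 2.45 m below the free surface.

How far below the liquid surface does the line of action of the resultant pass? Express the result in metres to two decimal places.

h_p = 3.15 m

γ = 1.12 × 9.81 = 10.9872 kN/m³.
The centroid lies 1.3/2 = 0.65 m below the top edge, so the centroid depth is h_c = 2.45 + 0.65 = 3.1 m.
A = 1.69 × 1.3 = 2.197 m².
Resultant F = γ·h_c·A = 10.9872 × 3.1 × 2.197 = 74.8305 kN.
I_c = b·h³/12 = 1.69 × 1.3³/12 = 0.309411 m⁴.
Centre of pressure: y_p = y_c + I_c/(y_c·A) = 3.1 + 0.309411/(3.1 × 2.197) = 3.1 + 0.0454301 = 3.14543 m along the plane.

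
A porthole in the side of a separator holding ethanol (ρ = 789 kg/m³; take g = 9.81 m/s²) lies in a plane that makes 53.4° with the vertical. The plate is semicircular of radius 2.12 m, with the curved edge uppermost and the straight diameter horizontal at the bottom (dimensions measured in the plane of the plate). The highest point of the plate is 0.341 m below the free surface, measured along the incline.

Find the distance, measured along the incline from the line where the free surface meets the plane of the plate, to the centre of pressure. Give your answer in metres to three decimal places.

γ = ρg = 789 × 9.81 / 1000 = 7.74009 kN/m³.
The plate makes 53.4° with the vertical, i.e. θ = 90° − 53.4° = 36.6° to the horizontal. Measuring y along the incline from the free-surface line, vertical depth h = y·sinθ with sinθ = 0.596225.
The centroid lies 4r/(3π) = 0.899756 m above the diameter, so r − 4r/(3π) = 2.12 − 0.899756 = 1.22024 m below the topmost point, so y_c = 0.341 + 1.22024 = 1.56124 m and h_c = 1.56124 × 0.596225 = 0.93085 m.
A = πr²/2 = π × 2.12²/2 = 7.05979 m².
Resultant F = γ·h_c·A = 7.74009 × 0.93085 × 7.05979 = 50.8648 kN.
I_c = (π/8 − 8/(9π))·r⁴ = 0.109757 × 2.12⁴ = 2.21705 m⁴.
Centre of pressure: y_p = y_c + I_c/(y_c·A) = 1.56124 + 2.21705/(1.56124 × 7.05979) = 1.56124 + 0.201147 = 1.76239 m along the plane.

y_p = 1.762 m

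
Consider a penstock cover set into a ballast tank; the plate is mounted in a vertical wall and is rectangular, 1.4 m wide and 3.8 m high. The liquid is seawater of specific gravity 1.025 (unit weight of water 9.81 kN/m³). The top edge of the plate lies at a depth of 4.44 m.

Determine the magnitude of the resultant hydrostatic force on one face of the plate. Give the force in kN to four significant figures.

F ≈ 339.2 kN

γ = 1.025 × 9.81 = 10.05525 kN/m³.
The centroid lies 3.8/2 = 1.9 m below the top edge, so the centroid depth is h_c = 4.44 + 1.9 = 6.34 m.
A = 1.4 × 3.8 = 5.32 m².
Resultant F = γ·h_c·A = 10.05525 × 6.34 × 5.32 = 339.152 kN.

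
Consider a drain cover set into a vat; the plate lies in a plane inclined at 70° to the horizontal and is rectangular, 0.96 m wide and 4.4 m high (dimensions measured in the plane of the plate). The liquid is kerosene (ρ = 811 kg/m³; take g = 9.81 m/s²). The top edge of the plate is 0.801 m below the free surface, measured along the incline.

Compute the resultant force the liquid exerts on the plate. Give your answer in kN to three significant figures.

γ = ρg = 811 × 9.81 / 1000 = 7.95591 kN/m³.
Let θ = 70° be the plate's angle to the horizontal; measure y along the incline from where the plane meets the free surface. Vertical depth h = y·sinθ with sinθ = 0.939693.
The centroid lies 4.4/2 = 2.2 m below the top edge, so y_c = 0.801 + 2.2 = 3.001 m and h_c = 3.001 × 0.939693 = 2.82002 m.
A = 0.96 × 4.4 = 4.224 m².
Resultant F = γ·h_c·A = 7.95591 × 2.82002 × 4.224 = 94.7689 kN.

F ≈ 94.8 kN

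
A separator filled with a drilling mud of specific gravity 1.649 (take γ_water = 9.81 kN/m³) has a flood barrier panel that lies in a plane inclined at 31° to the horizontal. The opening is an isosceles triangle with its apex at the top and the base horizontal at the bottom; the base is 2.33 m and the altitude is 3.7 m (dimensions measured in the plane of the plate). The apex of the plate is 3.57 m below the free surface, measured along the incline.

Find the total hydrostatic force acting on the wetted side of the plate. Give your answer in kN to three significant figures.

F ≈ 217 kN

γ = 1.649 × 9.81 = 16.17669 kN/m³.
Let θ = 31° be the plate's angle to the horizontal; measure y along the incline from where the plane meets the free surface. Vertical depth h = y·sinθ with sinθ = 0.515038.
With the apex up, the centroid sits 2h/3 = 2 × 3.7/3 = 2.46667 m below the apex, so y_c = 3.57 + 2.46667 = 6.03667 m and h_c = 6.03667 × 0.515038 = 3.10911 m.
A = ½ × 2.33 × 3.7 = 4.3105 m².
Resultant F = γ·h_c·A = 16.17669 × 3.10911 × 4.3105 = 216.797 kN.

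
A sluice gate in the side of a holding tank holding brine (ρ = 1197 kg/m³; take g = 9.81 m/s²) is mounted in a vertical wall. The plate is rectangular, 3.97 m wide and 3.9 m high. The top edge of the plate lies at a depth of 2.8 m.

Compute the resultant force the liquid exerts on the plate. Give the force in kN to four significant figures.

F ≈ 863.6 kN

γ = ρg = 1197 × 9.81 / 1000 = 11.74257 kN/m³.
The centroid lies 3.9/2 = 1.95 m below the top edge, so the centroid depth is h_c = 2.8 + 1.95 = 4.75 m.
A = 3.97 × 3.9 = 15.483 m².
Resultant F = γ·h_c·A = 11.74257 × 4.75 × 15.483 = 863.599 kN.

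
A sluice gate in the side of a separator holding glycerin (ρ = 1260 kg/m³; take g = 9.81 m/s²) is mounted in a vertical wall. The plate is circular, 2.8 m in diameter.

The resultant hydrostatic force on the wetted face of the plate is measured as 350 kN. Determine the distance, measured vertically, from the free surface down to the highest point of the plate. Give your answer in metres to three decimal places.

γ = ρg = 1260 × 9.81 / 1000 = 12.3606 kN/m³.
A = π(1.4)² = 6.15752 m².
From F = γ·h_c·A, the centroid depth is h_c = 350/(12.3606 × 6.15752) = 4.59857 m.
The centroid is at the centre, 1.4 m below the top of the plate, so the highest point sits at h_top = 4.59857 − 1.4 = 3.19857 m below the surface.

d_top ≈ 3.199 m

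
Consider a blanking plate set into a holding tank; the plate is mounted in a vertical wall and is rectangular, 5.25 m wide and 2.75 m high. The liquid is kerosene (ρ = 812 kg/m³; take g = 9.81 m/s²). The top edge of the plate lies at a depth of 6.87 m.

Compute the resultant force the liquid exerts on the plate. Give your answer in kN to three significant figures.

γ = ρg = 812 × 9.81 / 1000 = 7.96572 kN/m³.
The centroid lies 2.75/2 = 1.375 m below the top edge, so the centroid depth is h_c = 6.87 + 1.375 = 8.245 m.
A = 5.25 × 2.75 = 14.4375 m².
Resultant F = γ·h_c·A = 7.96572 × 8.245 × 14.4375 = 948.217 kN.

F ≈ 948 kN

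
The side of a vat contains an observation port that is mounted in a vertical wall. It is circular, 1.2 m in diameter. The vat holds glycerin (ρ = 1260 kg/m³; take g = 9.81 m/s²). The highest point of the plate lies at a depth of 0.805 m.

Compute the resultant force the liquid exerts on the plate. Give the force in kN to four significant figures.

F ≈ 19.64 kN

γ = ρg = 1260 × 9.81 / 1000 = 12.3606 kN/m³.
The centroid is at the centre, 0.6 m below the top of the plate, so the centroid depth is h_c = 0.805 + 0.6 = 1.405 m.
A = π(0.6)² = 1.13097 m².
Resultant F = γ·h_c·A = 12.3606 × 1.405 × 1.13097 = 19.6412 kN.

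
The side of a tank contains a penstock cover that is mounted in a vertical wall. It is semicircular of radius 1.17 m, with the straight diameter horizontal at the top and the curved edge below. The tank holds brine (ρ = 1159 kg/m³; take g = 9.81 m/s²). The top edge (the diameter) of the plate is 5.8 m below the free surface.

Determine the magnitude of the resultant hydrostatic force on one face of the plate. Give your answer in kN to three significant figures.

γ = ρg = 1159 × 9.81 / 1000 = 11.36979 kN/m³.
The centroid of a semicircle lies 4r/(3π) = 0.496563 m from the diameter, here below the top edge, so the centroid depth is h_c = 5.8 + 0.496563 = 6.29656 m.
A = πr²/2 = π × 1.17²/2 = 2.15026 m².
Resultant F = γ·h_c·A = 11.36979 × 6.29656 × 2.15026 = 153.938 kN.

F ≈ 154 kN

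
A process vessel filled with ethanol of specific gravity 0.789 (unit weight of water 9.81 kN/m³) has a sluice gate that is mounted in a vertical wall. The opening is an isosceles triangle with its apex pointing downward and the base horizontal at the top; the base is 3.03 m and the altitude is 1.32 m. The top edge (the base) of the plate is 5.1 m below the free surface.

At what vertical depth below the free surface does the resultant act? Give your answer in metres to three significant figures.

h_p = 5.56 m

γ = 0.789 × 9.81 = 7.74009 kN/m³.
With the apex down, the centroid sits h/3 = 1.32/3 = 0.44 m below the base (the top edge), so the centroid depth is h_c = 5.1 + 0.44 = 5.54 m.
A = ½ × 3.03 × 1.32 = 1.9998 m².
Resultant F = γ·h_c·A = 7.74009 × 5.54 × 1.9998 = 85.7516 kN.
I_c = b·h³/36 = 3.03 × 1.32³/36 = 0.193581 m⁴.
Centre of pressure: y_p = y_c + I_c/(y_c·A) = 5.54 + 0.193581/(5.54 × 1.9998) = 5.54 + 0.017473 = 5.55747 m along the plane.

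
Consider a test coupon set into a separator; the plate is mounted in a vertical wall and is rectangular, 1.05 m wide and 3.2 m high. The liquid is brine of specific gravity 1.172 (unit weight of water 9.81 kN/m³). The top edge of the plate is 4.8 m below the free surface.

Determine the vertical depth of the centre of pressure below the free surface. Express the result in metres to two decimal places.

h_p = 6.53 m

γ = 1.172 × 9.81 = 11.49732 kN/m³.
The centroid lies 3.2/2 = 1.6 m below the top edge, so the centroid depth is h_c = 4.8 + 1.6 = 6.4 m.
A = 1.05 × 3.2 = 3.36 m².
Resultant F = γ·h_c·A = 11.49732 × 6.4 × 3.36 = 247.238 kN.
I_c = b·h³/12 = 1.05 × 3.2³/12 = 2.8672 m⁴.
Centre of pressure: y_p = y_c + I_c/(y_c·A) = 6.4 + 2.8672/(6.4 × 3.36) = 6.4 + 0.133333 = 6.53333 m along the plane.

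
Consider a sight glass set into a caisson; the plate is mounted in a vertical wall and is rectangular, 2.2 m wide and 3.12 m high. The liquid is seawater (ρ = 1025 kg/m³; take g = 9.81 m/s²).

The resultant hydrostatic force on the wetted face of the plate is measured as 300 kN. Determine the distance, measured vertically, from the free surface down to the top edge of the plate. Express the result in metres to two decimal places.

γ = ρg = 1025 × 9.81 / 1000 = 10.05525 kN/m³.
A = 2.2 × 3.12 = 6.864 m².
From F = γ·h_c·A, the centroid depth is h_c = 300/(10.05525 × 6.864) = 4.34661 m.
The centroid lies 3.12/2 = 1.56 m below the top edge, so the top edge sits at h_top = 4.34661 − 1.56 = 2.78661 m below the surface.

d_top ≈ 2.79 m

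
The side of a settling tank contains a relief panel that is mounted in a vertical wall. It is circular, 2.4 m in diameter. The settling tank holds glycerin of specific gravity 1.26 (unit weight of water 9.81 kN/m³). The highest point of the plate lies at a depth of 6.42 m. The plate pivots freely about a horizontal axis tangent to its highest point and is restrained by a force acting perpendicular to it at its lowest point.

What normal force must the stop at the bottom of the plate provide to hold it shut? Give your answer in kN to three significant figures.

γ = 1.26 × 9.81 = 12.3606 kN/m³.
The centroid is at the centre, 1.2 m below the top of the plate, so the centroid depth is h_c = 6.42 + 1.2 = 7.62 m.
A = π(1.2)² = 4.52389 m².
Resultant F = γ·h_c·A = 12.3606 × 7.62 × 4.52389 = 426.095 kN.
I_c = πr⁴/4 = π × 1.2⁴/4 = 1.6286 m⁴.
Centre of pressure: y_p = y_c + I_c/(y_c·A) = 7.62 + 1.6286/(7.62 × 4.52389) = 7.62 + 0.0472441 = 7.66724 m along the plane.
The resultant acts 1.2 + 0.0472441 = 1.24724 m (along the plate) below the hinge at the top edge, so the moment about the hinge is M = F × 1.24724 = 426.095 × 1.24724 = 531.443 kN·m.
A normal force at the bottom, 2.4 m from the hinge, must supply this moment: P = 531.443/2.4 = 221.435 kN.

P ≈ 221 kN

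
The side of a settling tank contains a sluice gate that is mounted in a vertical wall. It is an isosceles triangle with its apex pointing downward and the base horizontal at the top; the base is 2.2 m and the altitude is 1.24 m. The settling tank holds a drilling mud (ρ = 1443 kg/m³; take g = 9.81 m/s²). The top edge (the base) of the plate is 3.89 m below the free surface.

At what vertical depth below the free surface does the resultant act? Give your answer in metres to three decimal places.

h_p = 4.323 m

γ = ρg = 1443 × 9.81 / 1000 = 14.15583 kN/m³.
With the apex down, the centroid sits h/3 = 1.24/3 = 0.413333 m below the base (the top edge), so the centroid depth is h_c = 3.89 + 0.413333 = 4.30333 m.
A = ½ × 2.2 × 1.24 = 1.364 m².
Resultant F = γ·h_c·A = 14.15583 × 4.30333 × 1.364 = 83.0911 kN.
I_c = b·h³/36 = 2.2 × 1.24³/36 = 0.116516 m⁴.
Centre of pressure: y_p = y_c + I_c/(y_c·A) = 4.30333 + 0.116516/(4.30333 × 1.364) = 4.30333 + 0.0198503 = 4.32318 m along the plane.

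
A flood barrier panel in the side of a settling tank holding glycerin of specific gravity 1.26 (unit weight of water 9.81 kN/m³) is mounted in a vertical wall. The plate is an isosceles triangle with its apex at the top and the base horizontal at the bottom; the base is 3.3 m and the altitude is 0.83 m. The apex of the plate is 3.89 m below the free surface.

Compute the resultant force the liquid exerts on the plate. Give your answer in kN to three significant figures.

γ = 1.26 × 9.81 = 12.3606 kN/m³.
With the apex up, the centroid sits 2h/3 = 2 × 0.83/3 = 0.553333 m below the apex, so the centroid depth is h_c = 3.89 + 0.553333 = 4.44333 m.
A = ½ × 3.3 × 0.83 = 1.3695 m².
Resultant F = γ·h_c·A = 12.3606 × 4.44333 × 1.3695 = 75.216 kN.

F ≈ 75.2 kN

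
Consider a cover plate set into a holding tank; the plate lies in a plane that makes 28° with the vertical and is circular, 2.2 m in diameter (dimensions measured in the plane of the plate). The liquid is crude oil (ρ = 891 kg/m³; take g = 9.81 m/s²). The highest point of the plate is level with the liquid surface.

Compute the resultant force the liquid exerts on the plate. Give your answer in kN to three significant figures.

γ = ρg = 891 × 9.81 / 1000 = 8.74071 kN/m³.
The plate makes 28° with the vertical, i.e. θ = 90° − 28° = 62° to the horizontal. Measuring y along the incline from the free-surface line, vertical depth h = y·sinθ with sinθ = 0.882948.
The centroid is at the centre, 1.1 m below the top of the plate, so y_c = 1.1 m and h_c = 1.1 × 0.882948 = 0.971243 m.
A = π(1.1)² = 3.80133 m².
Resultant F = γ·h_c·A = 8.74071 × 0.971243 × 3.80133 = 32.2708 kN.

F ≈ 32.3 kN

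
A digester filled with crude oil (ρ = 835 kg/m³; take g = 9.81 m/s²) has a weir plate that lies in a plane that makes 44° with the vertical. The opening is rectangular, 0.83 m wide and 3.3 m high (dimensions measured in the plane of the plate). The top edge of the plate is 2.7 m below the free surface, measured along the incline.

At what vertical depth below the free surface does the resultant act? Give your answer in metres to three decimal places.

γ = ρg = 835 × 9.81 / 1000 = 8.19135 kN/m³.
The plate makes 44° with the vertical, i.e. θ = 90° − 44° = 46° to the horizontal. Measuring y along the incline from the free-surface line, vertical depth h = y·sinθ with sinθ = 0.719340.
The centroid lies 3.3/2 = 1.65 m below the top edge, so y_c = 2.7 + 1.65 = 4.35 m and h_c = 4.35 × 0.719340 = 3.12913 m.
A = 0.83 × 3.3 = 2.739 m².
Resultant F = γ·h_c·A = 8.19135 × 3.12913 × 2.739 = 70.2055 kN.
I_c = b·h³/12 = 0.83 × 3.3³/12 = 2.48564 m⁴.
Centre of pressure: y_p = y_c + I_c/(y_c·A) = 4.35 + 2.48564/(4.35 × 2.739) = 4.35 + 0.20862 = 4.55862 m along the plane.
Vertically, h_p = y_p·sinθ = 4.55862 × 0.719340 = 3.2792 m.

h_p = 3.279 m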